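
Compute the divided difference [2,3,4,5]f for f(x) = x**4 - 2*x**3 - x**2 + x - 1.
12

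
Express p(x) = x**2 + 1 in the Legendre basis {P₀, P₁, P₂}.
(4/3)P₀ + (2/3)P₂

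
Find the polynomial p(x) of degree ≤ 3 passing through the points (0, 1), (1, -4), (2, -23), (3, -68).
-2*x**3 - x**2 - 2*x + 1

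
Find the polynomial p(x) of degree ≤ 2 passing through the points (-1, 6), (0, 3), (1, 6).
3*x**2 + 3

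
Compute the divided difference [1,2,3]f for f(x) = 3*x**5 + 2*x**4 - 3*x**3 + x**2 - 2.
303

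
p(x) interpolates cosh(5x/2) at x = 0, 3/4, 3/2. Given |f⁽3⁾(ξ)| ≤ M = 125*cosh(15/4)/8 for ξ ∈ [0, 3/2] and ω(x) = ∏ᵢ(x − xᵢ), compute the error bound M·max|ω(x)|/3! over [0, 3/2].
125*sqrt(3)*cosh(15/4)/512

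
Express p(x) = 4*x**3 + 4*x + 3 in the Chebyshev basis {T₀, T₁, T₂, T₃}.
(3)T₀ + (7)T₁ + T₃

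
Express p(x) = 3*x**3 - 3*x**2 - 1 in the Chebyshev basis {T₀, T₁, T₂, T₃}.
(-5/2)T₀ + (9/4)T₁ + (-3/2)T₂ + (3/4)T₃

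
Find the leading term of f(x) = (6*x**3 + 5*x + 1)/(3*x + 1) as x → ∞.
2*x**2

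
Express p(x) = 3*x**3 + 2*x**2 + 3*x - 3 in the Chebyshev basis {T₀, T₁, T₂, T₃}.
(-2)T₀ + (21/4)T₁ + T₂ + (3/4)T₃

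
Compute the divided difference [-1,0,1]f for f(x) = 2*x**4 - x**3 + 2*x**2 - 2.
4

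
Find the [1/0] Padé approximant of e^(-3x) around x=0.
1 - 3*x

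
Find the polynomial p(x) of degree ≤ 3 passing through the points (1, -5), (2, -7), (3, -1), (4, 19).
x**3 - 2*x**2 - 3*x - 1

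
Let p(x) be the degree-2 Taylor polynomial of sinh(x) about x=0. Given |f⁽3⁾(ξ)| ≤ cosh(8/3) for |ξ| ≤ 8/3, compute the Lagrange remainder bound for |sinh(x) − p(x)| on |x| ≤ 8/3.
256*cosh(8/3)/81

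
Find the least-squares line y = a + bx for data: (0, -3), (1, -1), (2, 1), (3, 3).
a = -3, b = 2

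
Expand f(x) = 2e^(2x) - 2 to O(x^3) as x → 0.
4*x + 4*x**2 + O(x**3)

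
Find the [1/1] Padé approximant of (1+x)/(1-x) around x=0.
(x + 1)/(1 - x)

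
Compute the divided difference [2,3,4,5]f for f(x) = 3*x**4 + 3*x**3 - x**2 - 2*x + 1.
45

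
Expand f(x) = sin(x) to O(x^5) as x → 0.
x - x**3/6 + O(x**5)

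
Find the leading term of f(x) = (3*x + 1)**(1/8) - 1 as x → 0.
3*x/8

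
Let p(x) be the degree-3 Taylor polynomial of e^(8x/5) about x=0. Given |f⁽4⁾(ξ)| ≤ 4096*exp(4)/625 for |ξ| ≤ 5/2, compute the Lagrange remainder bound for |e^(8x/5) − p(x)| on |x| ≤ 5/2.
32*exp(4)/3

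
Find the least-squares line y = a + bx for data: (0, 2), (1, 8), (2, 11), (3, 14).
a = 29/10, b = 39/10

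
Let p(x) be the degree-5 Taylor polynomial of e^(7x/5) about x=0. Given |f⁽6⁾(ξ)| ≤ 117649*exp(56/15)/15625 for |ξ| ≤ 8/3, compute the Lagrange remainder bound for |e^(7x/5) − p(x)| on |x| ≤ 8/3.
1927561216*exp(56/15)/512578125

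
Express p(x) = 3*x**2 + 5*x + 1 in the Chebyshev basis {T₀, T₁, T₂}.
(5/2)T₀ + (5)T₁ + (3/2)T₂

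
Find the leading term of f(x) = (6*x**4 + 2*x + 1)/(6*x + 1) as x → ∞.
x**3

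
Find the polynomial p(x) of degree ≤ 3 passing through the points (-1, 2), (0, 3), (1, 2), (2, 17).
3*x**3 - x**2 - 3*x + 3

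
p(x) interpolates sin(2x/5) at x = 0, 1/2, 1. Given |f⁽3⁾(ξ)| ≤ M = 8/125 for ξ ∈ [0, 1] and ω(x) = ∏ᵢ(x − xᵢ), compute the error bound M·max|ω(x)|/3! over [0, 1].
sqrt(3)/3375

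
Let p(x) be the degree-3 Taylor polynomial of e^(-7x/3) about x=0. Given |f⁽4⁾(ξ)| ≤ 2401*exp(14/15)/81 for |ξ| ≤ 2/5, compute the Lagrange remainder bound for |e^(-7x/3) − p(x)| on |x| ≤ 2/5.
4802*exp(14/15)/151875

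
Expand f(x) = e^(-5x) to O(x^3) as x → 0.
1 - 5*x + 25*x**2/2 + O(x**3)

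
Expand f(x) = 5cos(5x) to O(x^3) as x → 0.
5 - 125*x**2/2 + O(x**3)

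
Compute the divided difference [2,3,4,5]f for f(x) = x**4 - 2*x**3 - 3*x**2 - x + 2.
12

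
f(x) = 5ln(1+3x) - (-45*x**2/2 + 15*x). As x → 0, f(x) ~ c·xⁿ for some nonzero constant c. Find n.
3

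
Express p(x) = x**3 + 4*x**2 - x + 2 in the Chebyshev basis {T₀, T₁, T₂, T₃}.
(4)T₀ + (-1/4)T₁ + (2)T₂ + (1/4)T₃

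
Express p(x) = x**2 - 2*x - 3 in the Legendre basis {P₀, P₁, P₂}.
(-8/3)P₀ + (-2)P₁ + (2/3)P₂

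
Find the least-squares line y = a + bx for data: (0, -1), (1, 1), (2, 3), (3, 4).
a = -4/5, b = 17/10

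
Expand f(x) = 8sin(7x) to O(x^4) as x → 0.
56*x - 1372*x**3/3 + O(x**4)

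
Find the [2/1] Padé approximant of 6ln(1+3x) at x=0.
9*x*(x + 2)/(2*x + 1)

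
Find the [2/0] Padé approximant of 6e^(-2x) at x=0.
12*x**2 - 12*x + 6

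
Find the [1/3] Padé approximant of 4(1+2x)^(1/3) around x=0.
(20*x/3 + 4)/(8*x**3/81 - 2*x**2/9 + x + 1)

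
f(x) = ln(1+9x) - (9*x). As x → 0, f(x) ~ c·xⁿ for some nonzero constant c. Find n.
2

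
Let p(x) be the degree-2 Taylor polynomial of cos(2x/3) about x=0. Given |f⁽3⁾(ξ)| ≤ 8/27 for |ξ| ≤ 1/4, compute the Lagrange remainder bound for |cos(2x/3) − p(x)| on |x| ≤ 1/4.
1/1296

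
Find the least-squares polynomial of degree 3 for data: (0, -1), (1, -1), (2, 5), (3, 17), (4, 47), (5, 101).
-9/7 + (7/3)x + (-31/14)x² + (7/6)x³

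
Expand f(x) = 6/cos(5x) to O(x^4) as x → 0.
6 + 75*x**2 + O(x**4)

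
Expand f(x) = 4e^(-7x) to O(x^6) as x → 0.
4 - 28*x + 98*x**2 - 686*x**3/3 + 2401*x**4/6 - 16807*x**5/30 + O(x**6)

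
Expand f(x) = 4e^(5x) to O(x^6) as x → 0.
4 + 20*x + 50*x**2 + 250*x**3/3 + 625*x**4/6 + 625*x**5/6 + O(x**6)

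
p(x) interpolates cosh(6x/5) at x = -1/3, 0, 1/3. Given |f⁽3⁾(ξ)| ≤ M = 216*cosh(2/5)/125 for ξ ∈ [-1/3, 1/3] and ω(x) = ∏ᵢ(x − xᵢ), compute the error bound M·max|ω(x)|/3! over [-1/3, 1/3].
8*sqrt(3)*cosh(2/5)/3375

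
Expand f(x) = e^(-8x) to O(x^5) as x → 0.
1 - 8*x + 32*x**2 - 256*x**3/3 + 512*x**4/3 + O(x**5)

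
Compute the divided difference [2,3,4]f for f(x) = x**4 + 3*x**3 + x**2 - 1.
83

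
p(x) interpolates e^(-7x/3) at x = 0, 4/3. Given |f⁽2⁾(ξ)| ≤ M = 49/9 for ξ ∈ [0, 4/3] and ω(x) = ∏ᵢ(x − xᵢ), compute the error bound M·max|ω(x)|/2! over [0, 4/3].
98/81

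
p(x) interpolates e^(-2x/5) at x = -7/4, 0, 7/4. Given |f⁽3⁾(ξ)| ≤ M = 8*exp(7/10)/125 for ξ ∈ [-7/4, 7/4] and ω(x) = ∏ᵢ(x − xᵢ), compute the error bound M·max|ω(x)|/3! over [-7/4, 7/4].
343*sqrt(3)*exp(7/10)/27000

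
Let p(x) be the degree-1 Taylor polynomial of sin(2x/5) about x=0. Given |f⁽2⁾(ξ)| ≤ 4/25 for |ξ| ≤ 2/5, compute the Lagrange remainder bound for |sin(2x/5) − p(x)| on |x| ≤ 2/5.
8/625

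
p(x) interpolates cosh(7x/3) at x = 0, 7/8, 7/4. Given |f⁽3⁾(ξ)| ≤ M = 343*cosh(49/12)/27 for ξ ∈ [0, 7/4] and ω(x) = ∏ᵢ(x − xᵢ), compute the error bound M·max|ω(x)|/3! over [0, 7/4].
117649*sqrt(3)*cosh(49/12)/373248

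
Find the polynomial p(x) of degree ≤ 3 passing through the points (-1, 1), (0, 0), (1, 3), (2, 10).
2*x**2 + x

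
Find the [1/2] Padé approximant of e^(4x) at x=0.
(4*x/3 + 1)/(8*x**2/3 - 8*x/3 + 1)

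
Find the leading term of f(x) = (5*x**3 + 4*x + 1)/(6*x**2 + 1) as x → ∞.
5*x/6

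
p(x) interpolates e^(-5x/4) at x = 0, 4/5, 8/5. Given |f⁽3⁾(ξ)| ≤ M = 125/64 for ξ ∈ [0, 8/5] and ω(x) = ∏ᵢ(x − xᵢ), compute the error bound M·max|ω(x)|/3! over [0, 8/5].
sqrt(3)/27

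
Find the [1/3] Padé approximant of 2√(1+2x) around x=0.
(7*x/2 + 2)/(x**3/8 - x**2/4 + 3*x/4 + 1)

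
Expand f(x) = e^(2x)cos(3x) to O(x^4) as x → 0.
1 + 2*x - 5*x**2/2 - 23*x**3/3 + O(x**4)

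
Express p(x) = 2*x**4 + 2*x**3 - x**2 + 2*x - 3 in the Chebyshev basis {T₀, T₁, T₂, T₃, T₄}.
(-11/4)T₀ + (7/2)T₁ + (1/2)T₂ + (1/2)T₃ + (1/4)T₄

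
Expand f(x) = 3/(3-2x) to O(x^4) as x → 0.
1 + 2*x/3 + 4*x**2/9 + 8*x**3/27 + O(x**4)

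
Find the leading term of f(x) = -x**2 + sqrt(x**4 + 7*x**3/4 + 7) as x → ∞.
7*x/8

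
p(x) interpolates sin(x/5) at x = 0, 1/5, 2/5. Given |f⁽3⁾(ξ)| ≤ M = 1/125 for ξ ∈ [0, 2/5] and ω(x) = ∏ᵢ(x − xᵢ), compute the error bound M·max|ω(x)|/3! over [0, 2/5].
sqrt(3)/421875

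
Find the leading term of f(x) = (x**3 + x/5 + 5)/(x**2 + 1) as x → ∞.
x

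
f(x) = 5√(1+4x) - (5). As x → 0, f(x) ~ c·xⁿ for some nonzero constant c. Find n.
1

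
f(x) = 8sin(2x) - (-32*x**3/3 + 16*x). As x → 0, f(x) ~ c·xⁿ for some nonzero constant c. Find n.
5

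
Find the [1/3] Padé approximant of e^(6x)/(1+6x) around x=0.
(9*x/4 + 1)/(63*x**3/2 - 18*x**2 + 9*x/4 + 1)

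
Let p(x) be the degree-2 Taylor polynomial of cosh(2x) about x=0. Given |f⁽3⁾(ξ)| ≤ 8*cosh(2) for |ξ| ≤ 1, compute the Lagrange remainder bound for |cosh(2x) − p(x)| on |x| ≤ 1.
4*cosh(2)/3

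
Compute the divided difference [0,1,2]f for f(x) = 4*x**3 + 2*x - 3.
12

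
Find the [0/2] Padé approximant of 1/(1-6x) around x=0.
1/(1 - 6*x)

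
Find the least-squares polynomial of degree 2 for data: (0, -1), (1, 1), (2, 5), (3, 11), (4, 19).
-1 + x + x²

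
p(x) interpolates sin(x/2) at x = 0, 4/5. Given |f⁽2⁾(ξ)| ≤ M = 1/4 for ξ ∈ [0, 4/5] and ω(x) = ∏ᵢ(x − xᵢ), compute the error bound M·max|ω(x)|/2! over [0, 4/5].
1/50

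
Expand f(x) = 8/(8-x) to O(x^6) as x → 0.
1 + x/8 + x**2/64 + x**3/512 + x**4/4096 + x**5/32768 + O(x**6)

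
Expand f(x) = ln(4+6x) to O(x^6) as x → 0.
log(4) + 3*x/2 - 9*x**2/8 + 9*x**3/8 - 81*x**4/64 + 243*x**5/160 + O(x**6)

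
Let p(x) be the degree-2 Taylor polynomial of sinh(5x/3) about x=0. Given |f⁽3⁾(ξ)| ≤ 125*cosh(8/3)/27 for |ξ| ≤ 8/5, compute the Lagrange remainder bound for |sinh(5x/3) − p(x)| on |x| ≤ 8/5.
256*cosh(8/3)/81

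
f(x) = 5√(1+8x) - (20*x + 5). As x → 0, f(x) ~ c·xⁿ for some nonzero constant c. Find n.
2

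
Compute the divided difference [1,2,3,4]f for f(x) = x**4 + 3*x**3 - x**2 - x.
13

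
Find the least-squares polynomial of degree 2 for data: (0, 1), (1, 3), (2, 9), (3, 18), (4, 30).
31/35 + (51/70)x + (23/14)x²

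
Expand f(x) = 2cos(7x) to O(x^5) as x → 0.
2 - 49*x**2 + 2401*x**4/12 + O(x**5)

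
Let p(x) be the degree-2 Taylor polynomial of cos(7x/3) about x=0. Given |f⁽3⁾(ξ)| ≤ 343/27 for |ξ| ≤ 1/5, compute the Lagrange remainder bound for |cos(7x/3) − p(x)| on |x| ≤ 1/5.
343/20250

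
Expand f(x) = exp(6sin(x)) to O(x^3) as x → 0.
1 + 6*x + 18*x**2 + O(x**3)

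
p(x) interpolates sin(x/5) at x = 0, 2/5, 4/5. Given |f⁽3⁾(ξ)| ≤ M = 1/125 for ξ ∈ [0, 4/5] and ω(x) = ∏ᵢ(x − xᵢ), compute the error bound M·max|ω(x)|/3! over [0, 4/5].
8*sqrt(3)/421875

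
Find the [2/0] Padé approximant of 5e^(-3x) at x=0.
45*x**2/2 - 15*x + 5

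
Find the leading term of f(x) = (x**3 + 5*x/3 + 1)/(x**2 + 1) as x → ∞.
x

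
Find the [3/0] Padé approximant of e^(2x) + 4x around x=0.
4*x**3/3 + 2*x**2 + 6*x + 1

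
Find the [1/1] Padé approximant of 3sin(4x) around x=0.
12*x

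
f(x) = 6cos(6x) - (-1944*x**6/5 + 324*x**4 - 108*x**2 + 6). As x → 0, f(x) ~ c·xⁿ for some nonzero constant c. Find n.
8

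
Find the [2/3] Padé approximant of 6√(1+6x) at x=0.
(189*x**2/2 + 252*x/5 + 6)/(-27*x**3/20 + 81*x**2/20 + 27*x/5 + 1)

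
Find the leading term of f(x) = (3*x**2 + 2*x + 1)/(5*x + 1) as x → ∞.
3*x/5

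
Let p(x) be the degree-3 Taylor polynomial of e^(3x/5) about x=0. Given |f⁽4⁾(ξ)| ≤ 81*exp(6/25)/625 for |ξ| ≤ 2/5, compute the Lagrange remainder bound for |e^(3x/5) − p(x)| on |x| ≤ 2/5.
54*exp(6/25)/390625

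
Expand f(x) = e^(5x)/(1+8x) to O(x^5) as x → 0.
1 - 3*x + 73*x**2/2 - 1627*x**3/6 + 17563*x**4/8 + O(x**5)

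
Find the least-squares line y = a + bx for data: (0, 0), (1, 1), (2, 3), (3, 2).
a = 3/10, b = 4/5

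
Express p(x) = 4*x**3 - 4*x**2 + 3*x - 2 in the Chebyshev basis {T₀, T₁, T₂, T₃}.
(-4)T₀ + (6)T₁ + (-2)T₂ + T₃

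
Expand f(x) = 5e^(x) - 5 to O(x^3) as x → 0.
5*x + 5*x**2/2 + O(x**3)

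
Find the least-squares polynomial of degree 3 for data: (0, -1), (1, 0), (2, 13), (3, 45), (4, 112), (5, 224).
-7/6 + (211/252)x + (-43/42)x² + (71/36)x³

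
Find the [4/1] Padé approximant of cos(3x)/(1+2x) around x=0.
(27*x**4/8 - 9*x**2/2 + 1)/(2*x + 1)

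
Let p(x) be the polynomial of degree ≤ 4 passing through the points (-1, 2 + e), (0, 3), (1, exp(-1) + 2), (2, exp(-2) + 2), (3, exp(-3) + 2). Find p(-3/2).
(-180*e + 35 + 378*exp(2) + (-164 + 315*e)*exp(3))*exp(-3)/128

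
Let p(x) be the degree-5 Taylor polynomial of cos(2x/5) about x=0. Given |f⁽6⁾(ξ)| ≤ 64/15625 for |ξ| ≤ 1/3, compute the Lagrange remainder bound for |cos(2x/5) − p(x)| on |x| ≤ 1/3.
4/512578125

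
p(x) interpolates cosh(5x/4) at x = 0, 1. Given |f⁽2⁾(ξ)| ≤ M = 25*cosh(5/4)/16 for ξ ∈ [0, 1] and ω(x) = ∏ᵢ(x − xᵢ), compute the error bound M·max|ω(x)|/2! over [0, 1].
25*cosh(5/4)/128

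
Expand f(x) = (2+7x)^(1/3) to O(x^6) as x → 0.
2**(1/3) + 7*2**(1/3)*x/6 - 49*2**(1/3)*x**2/36 + 1715*2**(1/3)*x**3/648 - 12005*2**(1/3)*x**4/1944 + 184877*2**(1/3)*x**5/11664 + O(x**6)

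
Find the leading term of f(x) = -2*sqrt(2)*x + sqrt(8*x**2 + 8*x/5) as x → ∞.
sqrt(2)/5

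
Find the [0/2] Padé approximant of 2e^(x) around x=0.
2/(x**2/2 - x + 1)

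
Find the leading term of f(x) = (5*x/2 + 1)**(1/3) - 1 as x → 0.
5*x/6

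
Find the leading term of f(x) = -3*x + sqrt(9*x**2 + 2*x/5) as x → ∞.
1/15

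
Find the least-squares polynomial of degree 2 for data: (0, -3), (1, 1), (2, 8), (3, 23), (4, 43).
-94/35 + (-1/35)x + (20/7)x²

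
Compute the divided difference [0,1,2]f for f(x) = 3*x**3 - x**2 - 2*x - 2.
8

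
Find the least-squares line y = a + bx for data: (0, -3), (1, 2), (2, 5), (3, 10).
a = -14/5, b = 21/5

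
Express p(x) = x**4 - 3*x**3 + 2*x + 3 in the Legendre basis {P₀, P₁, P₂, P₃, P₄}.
(16/5)P₀ + (1/5)P₁ + (4/7)P₂ + (-6/5)P₃ + (8/35)P₄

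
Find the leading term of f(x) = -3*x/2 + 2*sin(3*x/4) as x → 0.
-9*x**3/64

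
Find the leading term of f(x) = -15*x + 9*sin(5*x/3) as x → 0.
-125*x**3/18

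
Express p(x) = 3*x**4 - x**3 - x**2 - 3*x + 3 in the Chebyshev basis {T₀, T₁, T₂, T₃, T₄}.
(29/8)T₀ + (-15/4)T₁ + T₂ + (-1/4)T₃ + (3/8)T₄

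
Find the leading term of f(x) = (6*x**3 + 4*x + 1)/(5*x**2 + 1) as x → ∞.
6*x/5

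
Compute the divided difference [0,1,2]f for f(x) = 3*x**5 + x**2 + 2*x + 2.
46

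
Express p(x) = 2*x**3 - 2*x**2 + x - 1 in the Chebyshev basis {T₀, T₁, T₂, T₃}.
(-2)T₀ + (5/2)T₁ - T₂ + (1/2)T₃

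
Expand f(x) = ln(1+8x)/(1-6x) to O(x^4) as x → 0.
8*x + 16*x**2 + 800*x**3/3 + O(x**4)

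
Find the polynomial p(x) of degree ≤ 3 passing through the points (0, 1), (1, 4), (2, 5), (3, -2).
-x**3 + 2*x**2 + 2*x + 1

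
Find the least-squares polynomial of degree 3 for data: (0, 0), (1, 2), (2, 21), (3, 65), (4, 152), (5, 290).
-5/63 + (-197/189)x + (13/9)x² + (56/27)x³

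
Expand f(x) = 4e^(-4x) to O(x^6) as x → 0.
4 - 16*x + 32*x**2 - 128*x**3/3 + 128*x**4/3 - 512*x**5/15 + O(x**6)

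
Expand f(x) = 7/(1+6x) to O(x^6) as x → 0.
7 - 42*x + 252*x**2 - 1512*x**3 + 9072*x**4 - 54432*x**5 + O(x**6)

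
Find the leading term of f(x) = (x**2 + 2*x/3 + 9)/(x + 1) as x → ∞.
x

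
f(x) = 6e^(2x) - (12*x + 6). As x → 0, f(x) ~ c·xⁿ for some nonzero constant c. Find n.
2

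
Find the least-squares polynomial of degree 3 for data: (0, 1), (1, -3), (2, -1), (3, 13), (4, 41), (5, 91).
61/63 + (-1031/189)x + (89/126)x² + (43/54)x³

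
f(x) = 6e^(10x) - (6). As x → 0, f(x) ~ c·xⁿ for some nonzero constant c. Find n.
1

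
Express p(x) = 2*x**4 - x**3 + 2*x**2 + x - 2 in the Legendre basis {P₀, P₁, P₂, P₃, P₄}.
(-14/15)P₀ + (2/5)P₁ + (52/21)P₂ + (-2/5)P₃ + (16/35)P₄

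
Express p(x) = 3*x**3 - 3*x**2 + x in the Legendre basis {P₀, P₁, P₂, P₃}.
-P₀ + (14/5)P₁ + (-2)P₂ + (6/5)P₃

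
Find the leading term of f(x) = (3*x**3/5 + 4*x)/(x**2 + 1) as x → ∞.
3*x/5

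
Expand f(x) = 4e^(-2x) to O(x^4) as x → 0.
4 - 8*x + 8*x**2 - 16*x**3/3 + O(x**4)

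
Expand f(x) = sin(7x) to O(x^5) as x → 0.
7*x - 343*x**3/6 + O(x**5)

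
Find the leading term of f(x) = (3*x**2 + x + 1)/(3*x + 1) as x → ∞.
x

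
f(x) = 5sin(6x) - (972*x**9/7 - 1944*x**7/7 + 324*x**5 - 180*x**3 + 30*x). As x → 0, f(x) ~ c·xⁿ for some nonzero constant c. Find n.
11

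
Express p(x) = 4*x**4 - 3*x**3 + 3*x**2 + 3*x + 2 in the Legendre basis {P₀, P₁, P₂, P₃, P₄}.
(19/5)P₀ + (6/5)P₁ + (30/7)P₂ + (-6/5)P₃ + (32/35)P₄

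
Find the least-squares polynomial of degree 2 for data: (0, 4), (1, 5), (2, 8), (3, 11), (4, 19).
21/5 + (-2/5)x + x²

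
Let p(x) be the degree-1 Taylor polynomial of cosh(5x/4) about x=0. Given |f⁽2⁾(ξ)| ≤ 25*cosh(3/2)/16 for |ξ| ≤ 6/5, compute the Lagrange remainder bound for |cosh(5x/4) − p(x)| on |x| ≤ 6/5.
9*cosh(3/2)/8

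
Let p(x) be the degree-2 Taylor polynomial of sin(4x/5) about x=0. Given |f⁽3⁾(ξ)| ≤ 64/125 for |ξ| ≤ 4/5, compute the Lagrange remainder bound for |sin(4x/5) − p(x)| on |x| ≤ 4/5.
2048/46875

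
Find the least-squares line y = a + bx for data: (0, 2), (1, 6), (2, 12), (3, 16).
a = 9/5, b = 24/5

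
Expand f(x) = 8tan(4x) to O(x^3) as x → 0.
32*x + O(x**3)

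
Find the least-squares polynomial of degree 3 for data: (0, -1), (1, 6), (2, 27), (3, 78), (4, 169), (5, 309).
-46/63 + (254/189)x + (95/36)x² + (205/108)x³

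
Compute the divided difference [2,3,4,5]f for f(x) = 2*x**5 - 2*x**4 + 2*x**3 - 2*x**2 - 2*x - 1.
224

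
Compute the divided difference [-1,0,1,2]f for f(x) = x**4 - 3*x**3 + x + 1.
-1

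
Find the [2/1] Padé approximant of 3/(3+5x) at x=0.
1/(5*x/3 + 1)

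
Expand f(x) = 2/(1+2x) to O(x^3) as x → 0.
2 - 4*x + 8*x**2 + O(x**3)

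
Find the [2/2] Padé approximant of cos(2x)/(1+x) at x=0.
(-4*x**2/3 - x/3 + 1)/(x**2/3 + 2*x/3 + 1)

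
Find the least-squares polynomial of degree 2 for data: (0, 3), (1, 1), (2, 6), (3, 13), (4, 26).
97/35 + (-117/35)x + (16/7)x²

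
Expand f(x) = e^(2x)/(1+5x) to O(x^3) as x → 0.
1 - 3*x + 17*x**2 + O(x**3)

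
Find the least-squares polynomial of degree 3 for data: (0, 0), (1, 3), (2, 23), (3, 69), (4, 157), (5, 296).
-1/18 + (-59/108)x + (67/36)x² + (109/54)x³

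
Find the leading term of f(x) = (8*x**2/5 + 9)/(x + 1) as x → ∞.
8*x/5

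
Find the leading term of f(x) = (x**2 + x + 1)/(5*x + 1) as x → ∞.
x/5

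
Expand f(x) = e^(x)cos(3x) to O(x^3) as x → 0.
1 + x - 4*x**2 + O(x**3)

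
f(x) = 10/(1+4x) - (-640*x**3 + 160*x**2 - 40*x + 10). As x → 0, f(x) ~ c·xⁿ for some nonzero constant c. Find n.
4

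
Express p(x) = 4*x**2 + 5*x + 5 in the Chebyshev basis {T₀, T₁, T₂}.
(7)T₀ + (5)T₁ + (2)T₂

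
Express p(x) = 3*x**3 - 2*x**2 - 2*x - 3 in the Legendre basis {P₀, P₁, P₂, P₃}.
(-11/3)P₀ + (-1/5)P₁ + (-4/3)P₂ + (6/5)P₃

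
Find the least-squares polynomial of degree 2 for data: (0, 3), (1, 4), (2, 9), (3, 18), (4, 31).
3 - x + (2)x²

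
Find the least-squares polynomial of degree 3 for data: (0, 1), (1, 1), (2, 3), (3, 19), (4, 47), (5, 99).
10/9 + (-49/54)x + (-13/18)x² + (26/27)x³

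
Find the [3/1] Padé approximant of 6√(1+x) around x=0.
(-3*x**3/32 + 9*x**2/8 + 27*x/4 + 6)/(5*x/8 + 1)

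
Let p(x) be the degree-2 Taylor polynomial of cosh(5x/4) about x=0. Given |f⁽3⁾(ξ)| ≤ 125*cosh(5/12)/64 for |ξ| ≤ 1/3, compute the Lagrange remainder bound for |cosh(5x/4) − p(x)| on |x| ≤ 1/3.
125*cosh(5/12)/10368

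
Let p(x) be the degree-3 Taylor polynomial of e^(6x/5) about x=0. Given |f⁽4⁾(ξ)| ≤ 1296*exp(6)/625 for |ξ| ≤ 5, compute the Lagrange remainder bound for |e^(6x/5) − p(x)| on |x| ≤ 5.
54*exp(6)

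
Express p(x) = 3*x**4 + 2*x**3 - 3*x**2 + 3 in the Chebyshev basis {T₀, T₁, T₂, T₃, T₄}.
(21/8)T₀ + (3/2)T₁ + (1/2)T₃ + (3/8)T₄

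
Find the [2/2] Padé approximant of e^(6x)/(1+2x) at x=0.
(3*x**2 + 2*x + 1)/(x**2 - 2*x + 1)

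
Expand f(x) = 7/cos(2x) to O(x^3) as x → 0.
7 + 14*x**2 + O(x**3)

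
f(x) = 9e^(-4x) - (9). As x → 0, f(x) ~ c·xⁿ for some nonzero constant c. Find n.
1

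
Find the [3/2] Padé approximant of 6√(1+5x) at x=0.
(375*x**3/16 + 675*x**2/8 + 45*x + 6)/(75*x**2/16 + 5*x + 1)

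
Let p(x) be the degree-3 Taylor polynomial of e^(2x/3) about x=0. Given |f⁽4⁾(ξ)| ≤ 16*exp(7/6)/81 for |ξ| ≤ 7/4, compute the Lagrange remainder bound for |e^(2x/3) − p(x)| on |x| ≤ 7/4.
2401*exp(7/6)/31104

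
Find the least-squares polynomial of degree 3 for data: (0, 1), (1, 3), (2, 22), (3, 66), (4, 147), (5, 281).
5/7 + (-1/14)x + (17/14)x² + (2)x³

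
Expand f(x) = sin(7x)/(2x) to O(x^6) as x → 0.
7/2 - 343*x**2/12 + 16807*x**4/240 + O(x**6)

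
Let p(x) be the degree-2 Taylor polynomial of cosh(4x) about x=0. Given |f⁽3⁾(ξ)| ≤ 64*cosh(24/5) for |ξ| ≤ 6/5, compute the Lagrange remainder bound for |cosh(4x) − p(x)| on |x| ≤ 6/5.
2304*cosh(24/5)/125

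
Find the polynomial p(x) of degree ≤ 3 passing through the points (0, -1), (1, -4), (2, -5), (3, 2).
x**3 - 2*x**2 - 2*x - 1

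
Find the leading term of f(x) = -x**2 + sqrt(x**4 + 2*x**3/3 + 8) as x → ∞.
x/3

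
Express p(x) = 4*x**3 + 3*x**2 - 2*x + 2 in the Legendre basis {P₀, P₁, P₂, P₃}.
(3)P₀ + (2/5)P₁ + (2)P₂ + (8/5)P₃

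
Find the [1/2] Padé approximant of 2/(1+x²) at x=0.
2/(x**2 + 1)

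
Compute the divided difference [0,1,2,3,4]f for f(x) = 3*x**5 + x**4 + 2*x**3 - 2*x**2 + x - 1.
31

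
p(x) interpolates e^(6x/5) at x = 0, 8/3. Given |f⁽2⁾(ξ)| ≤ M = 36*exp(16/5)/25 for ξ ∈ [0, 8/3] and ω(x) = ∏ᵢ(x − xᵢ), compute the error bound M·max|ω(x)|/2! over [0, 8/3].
32*exp(16/5)/25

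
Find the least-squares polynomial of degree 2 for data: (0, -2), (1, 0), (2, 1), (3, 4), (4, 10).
-11/7 + (-2/35)x + (5/7)x²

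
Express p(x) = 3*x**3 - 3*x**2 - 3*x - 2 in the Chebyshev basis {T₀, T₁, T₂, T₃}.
(-7/2)T₀ + (-3/4)T₁ + (-3/2)T₂ + (3/4)T₃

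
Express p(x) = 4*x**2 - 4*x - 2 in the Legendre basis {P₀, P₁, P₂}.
(-2/3)P₀ + (-4)P₁ + (8/3)P₂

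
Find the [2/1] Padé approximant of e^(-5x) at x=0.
(25*x**2/6 - 10*x/3 + 1)/(5*x/3 + 1)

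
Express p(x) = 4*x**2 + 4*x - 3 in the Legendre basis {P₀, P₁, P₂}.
(-5/3)P₀ + (4)P₁ + (8/3)P₂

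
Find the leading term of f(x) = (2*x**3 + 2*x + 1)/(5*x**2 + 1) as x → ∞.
2*x/5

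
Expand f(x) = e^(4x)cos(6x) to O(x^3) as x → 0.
1 + 4*x - 10*x**2 + O(x**3)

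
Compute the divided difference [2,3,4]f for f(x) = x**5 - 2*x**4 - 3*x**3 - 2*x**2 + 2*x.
146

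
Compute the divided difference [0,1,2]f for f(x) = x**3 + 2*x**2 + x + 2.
5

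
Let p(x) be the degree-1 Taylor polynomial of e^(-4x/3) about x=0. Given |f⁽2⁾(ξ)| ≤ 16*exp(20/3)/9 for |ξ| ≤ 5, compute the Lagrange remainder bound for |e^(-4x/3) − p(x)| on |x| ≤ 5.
200*exp(20/3)/9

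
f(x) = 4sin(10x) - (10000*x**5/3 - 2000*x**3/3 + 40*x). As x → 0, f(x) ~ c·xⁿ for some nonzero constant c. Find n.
7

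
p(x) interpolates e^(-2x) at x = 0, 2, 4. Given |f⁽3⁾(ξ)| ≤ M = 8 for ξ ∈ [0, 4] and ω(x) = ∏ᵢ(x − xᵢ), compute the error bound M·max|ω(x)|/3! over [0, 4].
64*sqrt(3)/27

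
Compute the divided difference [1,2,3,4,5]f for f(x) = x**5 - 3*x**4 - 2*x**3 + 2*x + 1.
12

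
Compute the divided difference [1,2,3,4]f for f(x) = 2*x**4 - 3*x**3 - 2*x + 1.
17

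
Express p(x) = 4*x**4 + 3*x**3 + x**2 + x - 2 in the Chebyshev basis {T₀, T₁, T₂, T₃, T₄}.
(13/4)T₁ + (5/2)T₂ + (3/4)T₃ + (1/2)T₄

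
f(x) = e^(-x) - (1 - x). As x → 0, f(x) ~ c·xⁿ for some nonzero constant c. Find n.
2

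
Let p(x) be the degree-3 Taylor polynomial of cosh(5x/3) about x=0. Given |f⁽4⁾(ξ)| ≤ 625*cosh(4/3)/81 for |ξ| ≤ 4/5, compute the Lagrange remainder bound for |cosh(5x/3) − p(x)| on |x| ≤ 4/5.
32*cosh(4/3)/243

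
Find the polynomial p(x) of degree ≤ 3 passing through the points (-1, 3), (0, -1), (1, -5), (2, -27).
-3*x**3 - x - 1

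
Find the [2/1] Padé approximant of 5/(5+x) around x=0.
1/(x/5 + 1)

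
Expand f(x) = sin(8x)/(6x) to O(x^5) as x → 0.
4/3 - 128*x**2/9 + 2048*x**4/45 + O(x**5)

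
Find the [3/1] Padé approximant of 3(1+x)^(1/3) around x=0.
(-x**3/27 + x**2/3 + 3*x + 3)/(2*x/3 + 1)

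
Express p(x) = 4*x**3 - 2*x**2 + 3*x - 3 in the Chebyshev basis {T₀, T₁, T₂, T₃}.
(-4)T₀ + (6)T₁ - T₂ + T₃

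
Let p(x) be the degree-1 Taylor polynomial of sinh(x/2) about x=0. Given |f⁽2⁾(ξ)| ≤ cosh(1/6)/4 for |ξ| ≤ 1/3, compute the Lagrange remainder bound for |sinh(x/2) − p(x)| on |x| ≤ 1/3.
cosh(1/6)/72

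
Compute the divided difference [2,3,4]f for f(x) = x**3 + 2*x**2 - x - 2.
11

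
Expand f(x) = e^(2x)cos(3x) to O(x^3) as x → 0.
1 + 2*x - 5*x**2/2 + O(x**3)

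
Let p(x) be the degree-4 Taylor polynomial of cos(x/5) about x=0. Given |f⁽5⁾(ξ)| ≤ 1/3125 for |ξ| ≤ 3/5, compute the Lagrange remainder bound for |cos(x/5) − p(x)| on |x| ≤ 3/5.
81/390625000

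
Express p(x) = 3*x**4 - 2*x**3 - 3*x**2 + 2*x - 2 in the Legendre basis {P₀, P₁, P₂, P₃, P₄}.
(-12/5)P₀ + (4/5)P₁ + (-2/7)P₂ + (-4/5)P₃ + (24/35)P₄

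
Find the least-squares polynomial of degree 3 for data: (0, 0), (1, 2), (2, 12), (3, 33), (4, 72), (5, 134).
-2/21 + (7/9)x + (16/21)x² + (8/9)x³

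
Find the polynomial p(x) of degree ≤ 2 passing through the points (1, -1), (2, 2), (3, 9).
2*x**2 - 3*x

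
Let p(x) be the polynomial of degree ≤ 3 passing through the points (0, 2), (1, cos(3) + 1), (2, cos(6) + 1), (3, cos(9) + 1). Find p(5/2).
5*cos(9)/16 - 5*cos(3)/16 + 15*cos(6)/16 + 17/16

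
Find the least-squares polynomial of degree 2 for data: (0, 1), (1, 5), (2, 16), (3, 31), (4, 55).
38/35 + (29/35)x + (22/7)x²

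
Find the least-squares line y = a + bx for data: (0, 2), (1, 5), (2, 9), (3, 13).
a = 17/10, b = 37/10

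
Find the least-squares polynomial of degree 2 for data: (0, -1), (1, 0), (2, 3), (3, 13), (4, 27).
-24/35 + (-177/70)x + (33/14)x²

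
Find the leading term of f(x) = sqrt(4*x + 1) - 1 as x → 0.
2*x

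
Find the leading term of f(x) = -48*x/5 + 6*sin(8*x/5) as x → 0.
-512*x**3/125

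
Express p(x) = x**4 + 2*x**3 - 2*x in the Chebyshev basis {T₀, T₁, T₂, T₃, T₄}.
(3/8)T₀ + (-1/2)T₁ + (1/2)T₂ + (1/2)T₃ + (1/8)T₄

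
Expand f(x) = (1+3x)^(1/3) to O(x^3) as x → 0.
1 + x - x**2 + O(x**3)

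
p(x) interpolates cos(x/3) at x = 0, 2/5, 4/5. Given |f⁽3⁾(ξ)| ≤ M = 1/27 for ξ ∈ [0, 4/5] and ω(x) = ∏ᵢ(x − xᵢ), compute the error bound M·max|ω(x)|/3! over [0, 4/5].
8*sqrt(3)/91125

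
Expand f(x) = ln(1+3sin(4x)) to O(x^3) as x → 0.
12*x - 72*x**2 + O(x**3)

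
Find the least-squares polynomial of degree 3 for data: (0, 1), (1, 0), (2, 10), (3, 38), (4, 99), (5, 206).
47/63 + (19/378)x + (-251/126)x² + (55/27)x³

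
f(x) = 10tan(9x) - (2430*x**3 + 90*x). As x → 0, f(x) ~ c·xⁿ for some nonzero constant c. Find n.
5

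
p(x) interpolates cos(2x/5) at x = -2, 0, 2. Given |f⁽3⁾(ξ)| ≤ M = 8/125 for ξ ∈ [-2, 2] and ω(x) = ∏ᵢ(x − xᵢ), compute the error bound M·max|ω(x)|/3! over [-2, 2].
64*sqrt(3)/3375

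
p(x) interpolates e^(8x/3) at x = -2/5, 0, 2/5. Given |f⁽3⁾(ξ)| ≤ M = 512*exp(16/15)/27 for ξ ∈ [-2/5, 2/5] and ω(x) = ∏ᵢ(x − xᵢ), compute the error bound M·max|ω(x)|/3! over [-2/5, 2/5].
4096*sqrt(3)*exp(16/15)/91125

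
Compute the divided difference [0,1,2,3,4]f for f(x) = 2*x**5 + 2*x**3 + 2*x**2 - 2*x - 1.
20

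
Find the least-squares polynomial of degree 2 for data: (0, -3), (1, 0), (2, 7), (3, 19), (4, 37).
-14/5 + (-1/10)x + (5/2)x²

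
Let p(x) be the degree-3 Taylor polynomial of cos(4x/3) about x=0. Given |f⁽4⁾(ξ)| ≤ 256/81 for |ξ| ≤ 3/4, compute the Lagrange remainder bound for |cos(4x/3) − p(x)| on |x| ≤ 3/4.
1/24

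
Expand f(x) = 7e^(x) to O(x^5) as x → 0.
7 + 7*x + 7*x**2/2 + 7*x**3/6 + 7*x**4/24 + O(x**5)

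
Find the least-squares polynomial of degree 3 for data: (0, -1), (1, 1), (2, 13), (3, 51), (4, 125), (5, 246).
-50/63 + (-188/189)x + (31/252)x² + (215/108)x³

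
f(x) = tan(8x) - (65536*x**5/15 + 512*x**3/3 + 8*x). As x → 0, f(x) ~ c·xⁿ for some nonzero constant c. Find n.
7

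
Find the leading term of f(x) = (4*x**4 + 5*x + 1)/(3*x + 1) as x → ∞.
4*x**3/3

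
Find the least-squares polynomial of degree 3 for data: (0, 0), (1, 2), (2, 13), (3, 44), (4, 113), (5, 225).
17/126 + (859/756)x + (-401/252)x² + (56/27)x³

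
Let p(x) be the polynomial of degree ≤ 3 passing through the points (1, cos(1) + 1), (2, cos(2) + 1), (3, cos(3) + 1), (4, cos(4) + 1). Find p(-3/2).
385*cos(3)/16 + 1 - 105*cos(4)/16 + 231*cos(1)/16 - 495*cos(2)/16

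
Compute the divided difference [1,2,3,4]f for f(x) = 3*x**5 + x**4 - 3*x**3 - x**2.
202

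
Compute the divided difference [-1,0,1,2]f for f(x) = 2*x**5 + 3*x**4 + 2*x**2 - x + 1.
16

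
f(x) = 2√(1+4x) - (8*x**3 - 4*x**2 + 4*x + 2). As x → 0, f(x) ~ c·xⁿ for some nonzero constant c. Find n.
4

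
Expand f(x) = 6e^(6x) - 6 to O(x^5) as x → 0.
36*x + 108*x**2 + 216*x**3 + 324*x**4 + O(x**5)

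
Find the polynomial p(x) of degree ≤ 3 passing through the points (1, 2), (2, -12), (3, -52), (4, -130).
-2*x**3 - x**2 + 3*x + 2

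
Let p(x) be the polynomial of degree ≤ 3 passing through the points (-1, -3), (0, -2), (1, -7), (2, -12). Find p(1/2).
-33/8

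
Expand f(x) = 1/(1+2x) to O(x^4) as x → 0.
1 - 2*x + 4*x**2 - 8*x**3 + O(x**4)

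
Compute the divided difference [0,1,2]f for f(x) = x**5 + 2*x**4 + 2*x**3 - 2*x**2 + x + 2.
33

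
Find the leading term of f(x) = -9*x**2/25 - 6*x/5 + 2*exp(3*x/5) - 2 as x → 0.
9*x**3/125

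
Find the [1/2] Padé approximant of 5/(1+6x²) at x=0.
5/(6*x**2 + 1)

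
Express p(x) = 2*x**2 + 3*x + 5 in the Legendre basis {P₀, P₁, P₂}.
(17/3)P₀ + (3)P₁ + (4/3)P₂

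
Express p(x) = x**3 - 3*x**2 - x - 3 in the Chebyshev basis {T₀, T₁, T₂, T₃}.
(-9/2)T₀ + (-1/4)T₁ + (-3/2)T₂ + (1/4)T₃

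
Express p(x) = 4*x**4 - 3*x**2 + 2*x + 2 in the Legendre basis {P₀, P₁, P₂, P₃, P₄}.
(9/5)P₀ + (2)P₁ + (2/7)P₂ + (32/35)P₄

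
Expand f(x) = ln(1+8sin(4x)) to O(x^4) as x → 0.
32*x - 512*x**2 + 32512*x**3/3 + O(x**4)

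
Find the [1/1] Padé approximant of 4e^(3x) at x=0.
(6*x + 4)/(1 - 3*x/2)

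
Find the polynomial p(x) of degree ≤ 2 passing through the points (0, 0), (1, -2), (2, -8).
-2*x**2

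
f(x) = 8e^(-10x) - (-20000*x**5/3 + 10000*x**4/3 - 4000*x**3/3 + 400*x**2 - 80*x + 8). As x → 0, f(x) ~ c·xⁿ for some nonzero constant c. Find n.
6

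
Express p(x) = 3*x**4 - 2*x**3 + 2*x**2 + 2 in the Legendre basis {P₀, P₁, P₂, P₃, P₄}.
(49/15)P₀ + (-6/5)P₁ + (64/21)P₂ + (-4/5)P₃ + (24/35)P₄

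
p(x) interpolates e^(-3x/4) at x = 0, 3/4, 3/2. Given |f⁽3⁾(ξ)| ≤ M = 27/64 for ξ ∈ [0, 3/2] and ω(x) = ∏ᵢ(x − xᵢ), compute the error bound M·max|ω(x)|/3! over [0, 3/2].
27*sqrt(3)/4096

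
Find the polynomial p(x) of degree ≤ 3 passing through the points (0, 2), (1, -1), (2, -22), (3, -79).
2 - 3*x**3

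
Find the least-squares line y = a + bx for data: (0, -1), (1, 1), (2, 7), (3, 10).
a = -8/5, b = 39/10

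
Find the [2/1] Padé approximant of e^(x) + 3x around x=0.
(-5*x**2/6 + 11*x/3 + 1)/(1 - x/3)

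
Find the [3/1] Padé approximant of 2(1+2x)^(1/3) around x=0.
(-16*x**3/81 + 8*x**2/9 + 4*x + 2)/(4*x/3 + 1)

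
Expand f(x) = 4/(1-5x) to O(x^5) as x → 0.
4 + 20*x + 100*x**2 + 500*x**3 + 2500*x**4 + O(x**5)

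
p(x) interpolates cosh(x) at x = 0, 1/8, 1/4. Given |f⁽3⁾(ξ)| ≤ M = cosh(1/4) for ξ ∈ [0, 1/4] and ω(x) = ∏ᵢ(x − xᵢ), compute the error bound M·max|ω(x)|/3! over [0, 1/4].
sqrt(3)*cosh(1/4)/13824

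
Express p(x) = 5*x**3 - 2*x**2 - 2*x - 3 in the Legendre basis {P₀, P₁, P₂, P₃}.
(-11/3)P₀ + P₁ + (-4/3)P₂ + (2)P₃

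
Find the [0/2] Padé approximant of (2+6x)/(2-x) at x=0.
1/(21*x**2/2 - 7*x/2 + 1)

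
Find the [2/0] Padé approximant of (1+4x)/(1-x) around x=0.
5*x**2 + 5*x + 1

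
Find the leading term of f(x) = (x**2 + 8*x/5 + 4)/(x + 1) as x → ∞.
x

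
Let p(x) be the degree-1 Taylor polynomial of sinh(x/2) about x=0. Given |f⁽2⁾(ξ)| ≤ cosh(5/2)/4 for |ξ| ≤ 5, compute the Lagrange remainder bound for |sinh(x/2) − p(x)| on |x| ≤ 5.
25*cosh(5/2)/8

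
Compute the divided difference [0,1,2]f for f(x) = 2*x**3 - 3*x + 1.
6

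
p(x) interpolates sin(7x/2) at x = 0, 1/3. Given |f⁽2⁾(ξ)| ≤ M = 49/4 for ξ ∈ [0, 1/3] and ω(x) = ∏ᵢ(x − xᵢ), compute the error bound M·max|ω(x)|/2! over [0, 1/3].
49/288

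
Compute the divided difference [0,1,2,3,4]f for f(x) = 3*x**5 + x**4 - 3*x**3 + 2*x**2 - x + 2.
31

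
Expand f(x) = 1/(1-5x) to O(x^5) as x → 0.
1 + 5*x + 25*x**2 + 125*x**3 + 625*x**4 + O(x**5)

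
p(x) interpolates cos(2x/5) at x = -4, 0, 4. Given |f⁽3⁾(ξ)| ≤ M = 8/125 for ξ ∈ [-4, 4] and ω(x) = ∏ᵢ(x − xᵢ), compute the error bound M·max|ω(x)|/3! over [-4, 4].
512*sqrt(3)/3375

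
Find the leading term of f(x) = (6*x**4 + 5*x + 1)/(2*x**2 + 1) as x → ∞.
3*x**2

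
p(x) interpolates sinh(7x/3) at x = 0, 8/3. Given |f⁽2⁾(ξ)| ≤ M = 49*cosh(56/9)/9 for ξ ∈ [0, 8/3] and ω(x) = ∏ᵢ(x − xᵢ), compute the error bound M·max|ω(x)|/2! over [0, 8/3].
392*cosh(56/9)/81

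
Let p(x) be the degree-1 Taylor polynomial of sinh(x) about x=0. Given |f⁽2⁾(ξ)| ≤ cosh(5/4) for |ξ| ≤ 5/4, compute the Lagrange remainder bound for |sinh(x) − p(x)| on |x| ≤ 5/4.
25*cosh(5/4)/32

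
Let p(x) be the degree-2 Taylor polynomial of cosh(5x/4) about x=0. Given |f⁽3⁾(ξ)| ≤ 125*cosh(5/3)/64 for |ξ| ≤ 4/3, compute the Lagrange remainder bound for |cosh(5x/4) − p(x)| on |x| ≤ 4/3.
125*cosh(5/3)/162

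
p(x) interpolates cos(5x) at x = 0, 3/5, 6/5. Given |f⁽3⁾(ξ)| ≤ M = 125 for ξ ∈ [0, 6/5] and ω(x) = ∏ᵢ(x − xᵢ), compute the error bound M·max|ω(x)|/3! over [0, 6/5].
sqrt(3)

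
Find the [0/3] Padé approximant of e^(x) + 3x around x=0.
1/(-361*x**3/6 + 31*x**2/2 - 4*x + 1)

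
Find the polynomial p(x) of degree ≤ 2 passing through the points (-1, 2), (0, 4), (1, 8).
x**2 + 3*x + 4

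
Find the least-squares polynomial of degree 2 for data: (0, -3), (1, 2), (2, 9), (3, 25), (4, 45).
-92/35 + (53/70)x + (39/14)x²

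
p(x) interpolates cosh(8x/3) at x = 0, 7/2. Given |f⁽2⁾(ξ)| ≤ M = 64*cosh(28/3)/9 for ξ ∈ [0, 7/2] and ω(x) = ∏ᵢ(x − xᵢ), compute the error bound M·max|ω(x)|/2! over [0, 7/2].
98*cosh(28/3)/9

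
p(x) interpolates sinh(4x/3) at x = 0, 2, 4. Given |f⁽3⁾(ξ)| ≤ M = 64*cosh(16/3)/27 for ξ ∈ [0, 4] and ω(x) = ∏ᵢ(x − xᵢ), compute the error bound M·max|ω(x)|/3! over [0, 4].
512*sqrt(3)*cosh(16/3)/729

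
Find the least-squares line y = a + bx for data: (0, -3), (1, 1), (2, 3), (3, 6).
a = -13/5, b = 29/10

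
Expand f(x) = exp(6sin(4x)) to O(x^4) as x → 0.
1 + 24*x + 288*x**2 + 2240*x**3 + O(x**4)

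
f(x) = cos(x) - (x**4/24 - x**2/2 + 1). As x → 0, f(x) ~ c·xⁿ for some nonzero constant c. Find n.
6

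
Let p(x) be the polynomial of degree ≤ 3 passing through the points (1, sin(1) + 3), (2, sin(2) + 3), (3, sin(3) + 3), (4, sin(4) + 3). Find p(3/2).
sin(4)/16 - 5*sin(3)/16 + 5*sin(1)/16 + 15*sin(2)/16 + 3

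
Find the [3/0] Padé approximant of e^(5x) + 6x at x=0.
125*x**3/6 + 25*x**2/2 + 11*x + 1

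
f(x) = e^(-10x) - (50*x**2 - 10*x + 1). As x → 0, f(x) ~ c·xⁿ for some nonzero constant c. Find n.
3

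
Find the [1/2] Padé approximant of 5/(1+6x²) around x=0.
5/(6*x**2 + 1)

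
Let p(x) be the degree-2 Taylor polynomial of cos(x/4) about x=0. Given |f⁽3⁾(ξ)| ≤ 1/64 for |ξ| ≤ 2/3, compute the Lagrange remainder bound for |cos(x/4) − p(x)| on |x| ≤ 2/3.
1/1296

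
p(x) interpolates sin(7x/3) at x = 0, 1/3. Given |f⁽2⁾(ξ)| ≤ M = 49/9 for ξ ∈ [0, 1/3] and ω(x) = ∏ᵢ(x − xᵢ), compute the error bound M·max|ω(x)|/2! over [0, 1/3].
49/648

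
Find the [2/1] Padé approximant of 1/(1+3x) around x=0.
1/(3*x + 1)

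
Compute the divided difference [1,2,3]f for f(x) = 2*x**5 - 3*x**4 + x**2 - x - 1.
106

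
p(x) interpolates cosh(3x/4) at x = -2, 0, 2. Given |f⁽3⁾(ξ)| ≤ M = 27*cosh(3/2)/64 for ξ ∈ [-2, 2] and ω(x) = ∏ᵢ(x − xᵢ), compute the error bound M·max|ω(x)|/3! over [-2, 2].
sqrt(3)*cosh(3/2)/8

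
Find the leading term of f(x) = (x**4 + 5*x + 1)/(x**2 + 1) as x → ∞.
x**2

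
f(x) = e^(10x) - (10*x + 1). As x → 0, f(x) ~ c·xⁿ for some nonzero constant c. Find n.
2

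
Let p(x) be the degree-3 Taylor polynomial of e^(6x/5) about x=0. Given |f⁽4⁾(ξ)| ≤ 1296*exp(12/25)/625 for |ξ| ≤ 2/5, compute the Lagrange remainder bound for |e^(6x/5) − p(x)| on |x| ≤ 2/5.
864*exp(12/25)/390625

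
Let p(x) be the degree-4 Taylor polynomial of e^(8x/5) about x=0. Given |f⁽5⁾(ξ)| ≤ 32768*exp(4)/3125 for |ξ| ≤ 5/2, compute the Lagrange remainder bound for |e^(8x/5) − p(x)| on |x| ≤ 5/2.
128*exp(4)/15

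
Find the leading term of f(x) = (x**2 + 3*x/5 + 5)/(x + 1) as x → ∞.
x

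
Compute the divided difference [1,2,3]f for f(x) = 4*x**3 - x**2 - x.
23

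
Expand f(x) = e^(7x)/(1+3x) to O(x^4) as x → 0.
1 + 4*x + 25*x**2/2 + 59*x**3/3 + O(x**4)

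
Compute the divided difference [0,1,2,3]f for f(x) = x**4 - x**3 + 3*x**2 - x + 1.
5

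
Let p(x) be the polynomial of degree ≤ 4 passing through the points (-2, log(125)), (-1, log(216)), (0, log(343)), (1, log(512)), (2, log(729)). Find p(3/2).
log(9216*sqrt(2)*3**(19/64)*5**(113/128)*7**(23/64)/245)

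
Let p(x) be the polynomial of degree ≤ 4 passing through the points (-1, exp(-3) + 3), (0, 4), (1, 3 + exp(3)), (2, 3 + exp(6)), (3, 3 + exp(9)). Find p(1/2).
(-5 + (-20*exp(6) + 444 + 90*exp(3) + 3*exp(9))*exp(3))*exp(-3)/128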